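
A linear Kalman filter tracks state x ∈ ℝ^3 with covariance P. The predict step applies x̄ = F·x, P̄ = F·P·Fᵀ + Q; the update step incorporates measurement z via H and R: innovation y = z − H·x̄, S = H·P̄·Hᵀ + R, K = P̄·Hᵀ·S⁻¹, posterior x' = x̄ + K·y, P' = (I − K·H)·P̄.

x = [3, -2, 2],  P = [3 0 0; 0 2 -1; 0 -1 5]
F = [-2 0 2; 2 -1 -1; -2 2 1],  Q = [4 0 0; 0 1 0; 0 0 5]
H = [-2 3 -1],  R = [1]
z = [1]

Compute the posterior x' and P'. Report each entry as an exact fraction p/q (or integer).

x̄ = F·x = [-2, 6, -8]
P̄ = F·P·Fᵀ + Q = [36 -20 18; -20 18 -18; 18 -18 26]
y = z − H·x̄ = [-29]
S = H·P̄·Hᵀ + R = [753]
K = P̄·Hᵀ·S⁻¹ = [-50/251; 112/753; -116/753]
x' = x̄ + K·y = [948/251, 1270/753, -2660/753]
P' = (I − K·H)·P̄ = [1536/251 580/251 -1282/251; 580/251 1010/753 -562/753; -1282/251 -562/753 6122/753]

x' = [948/251, 1270/753, -2660/753]
P' = [1536/251 580/251 -1282/251; 580/251 1010/753 -562/753; -1282/251 -562/753 6122/753]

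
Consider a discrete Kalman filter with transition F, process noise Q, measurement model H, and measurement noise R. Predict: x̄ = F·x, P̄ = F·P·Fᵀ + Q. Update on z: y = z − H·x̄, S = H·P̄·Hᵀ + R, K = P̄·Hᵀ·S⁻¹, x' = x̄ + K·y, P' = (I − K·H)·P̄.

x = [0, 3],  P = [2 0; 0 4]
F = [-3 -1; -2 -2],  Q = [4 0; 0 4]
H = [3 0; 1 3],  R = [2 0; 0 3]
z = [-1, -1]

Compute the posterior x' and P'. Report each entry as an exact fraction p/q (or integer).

x̄ = F·x = [-3, -6]
P̄ = F·P·Fᵀ + Q = [26 20; 20 28]
y = z − H·x̄ = [8, 20]
S = H·P̄·Hᵀ + R = [236 258; 258 401]
K = P̄·Hᵀ·S⁻¹ = [4545/14036 43/7018; -63/638 103/319]
x' = x̄ + K·y = [-1007/3509, -106/319]
P' = (I − K·H)·P̄ = [1515/7018 -21/319; -21/319 10/29]

x' = [-1007/3509, -106/319]
P' = [1515/7018 -21/319; -21/319 10/29]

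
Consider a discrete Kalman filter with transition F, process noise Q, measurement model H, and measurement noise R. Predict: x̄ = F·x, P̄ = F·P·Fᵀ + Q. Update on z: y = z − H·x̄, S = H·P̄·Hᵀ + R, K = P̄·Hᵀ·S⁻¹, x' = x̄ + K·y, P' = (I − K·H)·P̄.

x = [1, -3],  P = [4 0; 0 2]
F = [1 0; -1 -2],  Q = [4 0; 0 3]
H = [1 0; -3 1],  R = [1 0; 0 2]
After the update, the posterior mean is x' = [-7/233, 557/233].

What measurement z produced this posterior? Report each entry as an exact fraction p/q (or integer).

x̄ = F·x = [1, 5]
P̄ = F·P·Fᵀ + Q = [8 -4; -4 15]
S = H·P̄·Hᵀ + R = [9 -28; -28 113]
K = P̄·Hᵀ·S⁻¹ = [120/233 -28/233; 304/233 131/233]
x' − x̄ = [-240/233, -608/233] = K·y
y = (KᵀK)⁻¹·Kᵀ·(x' − x̄) = [-2, 0]
z = y + H·x̄ = [-2, 0] + [1, 2] = [-1, 2]

z = [-1, 2]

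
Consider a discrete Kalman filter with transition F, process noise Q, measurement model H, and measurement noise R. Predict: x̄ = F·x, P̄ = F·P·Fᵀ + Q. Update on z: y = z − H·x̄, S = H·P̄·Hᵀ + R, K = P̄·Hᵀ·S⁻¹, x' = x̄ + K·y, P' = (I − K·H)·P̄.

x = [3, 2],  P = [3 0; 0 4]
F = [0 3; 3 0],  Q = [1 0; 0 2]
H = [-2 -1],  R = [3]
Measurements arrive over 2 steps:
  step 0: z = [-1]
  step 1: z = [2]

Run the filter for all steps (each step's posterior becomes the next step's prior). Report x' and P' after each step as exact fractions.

step 0: x̄ = F·x = [6, 9]
step 0: P̄ = F·P·Fᵀ + Q = [37 0; 0 29]
step 0: y = z − H·x̄ = [20]
step 0: S = H·P̄·Hᵀ + R = [180]
step 0: K = P̄·Hᵀ·S⁻¹ = [-37/90; -29/180]
step 0: x' = x̄ + K·y = [-20/9, 52/9]
step 0: P' = (I − K·H)·P̄ = [296/45 -1073/90; -1073/90 4379/180]
step 1: x̄ = F·x = [52/3, -20/3]
step 1: P̄ = F·P·Fᵀ + Q = [4399/20 -1073/10; -1073/10 306/5]
step 1: y = z − H·x̄ = [30]
step 1: S = H·P̄·Hᵀ + R = [2574/5]
step 1: K = P̄·Hᵀ·S⁻¹ = [-1663/2574; 59/198]
step 1: x' = x̄ + K·y = [-293/143, 25/11]
step 1: P' = (I − K·H)·P̄ = [26075/5148 -811/99; -811/99 3067/198]

step 0: x' = [-20/9, 52/9], P' = [296/45 -1073/90; -1073/90 4379/180]
step 1: x' = [-293/143, 25/11], P' = [26075/5148 -811/99; -811/99 3067/198]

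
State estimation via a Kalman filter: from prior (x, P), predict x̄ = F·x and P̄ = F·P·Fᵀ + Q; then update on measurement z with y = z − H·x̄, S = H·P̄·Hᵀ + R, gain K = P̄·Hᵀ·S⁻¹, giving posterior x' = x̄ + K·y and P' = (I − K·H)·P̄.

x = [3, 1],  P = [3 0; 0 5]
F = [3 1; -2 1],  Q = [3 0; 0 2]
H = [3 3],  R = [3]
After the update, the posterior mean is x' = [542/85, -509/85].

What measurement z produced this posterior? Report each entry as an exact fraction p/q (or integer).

z = [1]

x̄ = F·x = [10, -5]
P̄ = F·P·Fᵀ + Q = [35 -13; -13 19]
S = H·P̄·Hᵀ + R = [255]
K = P̄·Hᵀ·S⁻¹ = [22/85; 6/85]
x' − x̄ = [-308/85, -84/85] = K·y
y = (KᵀK)⁻¹·Kᵀ·(x' − x̄) = [-14]
z = y + H·x̄ = [-14] + [15] = [1]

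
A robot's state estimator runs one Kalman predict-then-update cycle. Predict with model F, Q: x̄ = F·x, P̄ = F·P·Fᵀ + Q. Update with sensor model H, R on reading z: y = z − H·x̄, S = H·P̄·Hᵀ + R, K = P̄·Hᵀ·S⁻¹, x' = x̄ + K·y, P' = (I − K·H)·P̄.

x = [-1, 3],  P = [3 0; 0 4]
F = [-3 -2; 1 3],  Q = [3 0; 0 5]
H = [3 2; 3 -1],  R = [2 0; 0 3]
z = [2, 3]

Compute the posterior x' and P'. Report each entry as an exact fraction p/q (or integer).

x̄ = F·x = [-3, 8]
P̄ = F·P·Fᵀ + Q = [46 -33; -33 44]
y = z − H·x̄ = [-5, 20]
S = H·P̄·Hᵀ + R = [196 227; 227 659]
K = P̄·Hᵀ·S⁻¹ = [8631/77635 17172/77635; 25212/77635 -25531/77635]
x' = x̄ + K·y = [13476/15527, -3120/15527]
P' = (I − K·H)·P̄ = [13366/77635 -11418/77635; -11418/77635 42339/77635]

x' = [13476/15527, -3120/15527]
P' = [13366/77635 -11418/77635; -11418/77635 42339/77635]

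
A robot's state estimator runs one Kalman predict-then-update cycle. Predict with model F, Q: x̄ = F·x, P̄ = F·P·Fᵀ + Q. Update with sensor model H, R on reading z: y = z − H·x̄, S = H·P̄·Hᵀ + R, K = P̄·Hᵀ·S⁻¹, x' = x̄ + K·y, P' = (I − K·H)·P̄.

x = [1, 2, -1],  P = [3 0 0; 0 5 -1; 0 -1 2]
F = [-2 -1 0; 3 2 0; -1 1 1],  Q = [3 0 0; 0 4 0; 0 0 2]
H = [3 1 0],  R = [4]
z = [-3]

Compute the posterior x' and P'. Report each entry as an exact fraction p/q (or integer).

x̄ = F·x = [-4, 7, 0]
P̄ = F·P·Fᵀ + Q = [20 -28 2; -28 51 -1; 2 -1 10]
y = z − H·x̄ = [2]
S = H·P̄·Hᵀ + R = [67]
K = P̄·Hᵀ·S⁻¹ = [32/67; -33/67; 5/67]
x' = x̄ + K·y = [-204/67, 403/67, 10/67]
P' = (I − K·H)·P̄ = [316/67 -820/67 -26/67; -820/67 2328/67 98/67; -26/67 98/67 645/67]

x' = [-204/67, 403/67, 10/67]
P' = [316/67 -820/67 -26/67; -820/67 2328/67 98/67; -26/67 98/67 645/67]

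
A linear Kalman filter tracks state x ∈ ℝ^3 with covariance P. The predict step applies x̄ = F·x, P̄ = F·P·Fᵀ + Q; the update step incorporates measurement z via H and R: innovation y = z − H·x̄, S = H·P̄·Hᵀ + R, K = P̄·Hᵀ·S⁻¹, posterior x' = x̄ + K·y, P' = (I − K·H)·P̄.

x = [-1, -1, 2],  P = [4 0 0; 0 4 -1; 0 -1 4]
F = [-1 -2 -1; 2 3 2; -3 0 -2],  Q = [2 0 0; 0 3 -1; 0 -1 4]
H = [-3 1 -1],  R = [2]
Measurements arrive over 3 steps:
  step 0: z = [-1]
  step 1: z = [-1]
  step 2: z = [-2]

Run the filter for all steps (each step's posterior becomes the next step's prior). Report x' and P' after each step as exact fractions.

step 0: x' = [449/679, -293/679, -957/679], P' = [1713/679 -212/679 -5121/679; -212/679 2812/679 3062/679; -5121/679 3062/679 18703/679]
step 1: x' = [50109/175879, -87080/175879, -179519/527637], P' = [212506/175879 148756/175879 -426220/175879; 148756/175879 592567/175879 38041/175879; -426220/175879 38041/175879 4116367/527637]
step 2: x' = [189671646/337230559, -275285402/337230559, -167139416/337230559], P' = [370106297/337230559 271542833/337230559 -711414494/337230559; 271542833/337230559 1133190536/337230559 113017729/337230559; -711414494/337230559 113017729/337230559 2331982781/337230559]

step 0: x̄ = F·x = [1, -1, -1]
step 0: P̄ = F·P·Fᵀ + Q = [22 -33 16; -33 59 -35; 16 -35 56]
step 0: y = z − H·x̄ = [2]
step 0: S = H·P̄·Hᵀ + R = [679]
step 0: K = P̄·Hᵀ·S⁻¹ = [-115/679; 193/679; -139/679]
step 0: x' = x̄ + K·y = [449/679, -293/679, -957/679]
step 0: P' = (I − K·H)·P̄ = [1713/679 -212/679 -5121/679; -212/679 2812/679 3062/679; -5121/679 3062/679 18703/679]
step 1: x̄ = F·x = [1094/679, -1895/679, 81/97]
step 1: P̄ = F·P·Fᵀ + Q = [34180/679 -57170/679 3988/97; -57170/679 102241/679 -7289/97; 3988/97 -7289/97 4499/97]
step 1: y = z − H·x̄ = [5065/679]
step 1: S = H·P̄·Hᵀ + R = [1055274/679]
step 1: K = P̄·Hᵀ·S⁻¹ = [-31271/175879; 54129/175879; -83132/527637]
step 1: x' = x̄ + K·y = [50109/175879, -87080/175879, -179519/527637]
step 1: P' = (I − K·H)·P̄ = [212506/175879 148756/175879 -426220/175879; 148756/175879 592567/175879 38041/175879; -426220/175879 38041/175879 4116367/527637]
step 2: x̄ = F·x = [50152/47967, -842104/527637, -91943/527637]
step 2: P̄ = F·P·Fᵀ + Q = [1145837/47967 -1725643/47967 626008/47967; -1725643/47967 33093172/527637 -12732763/527637; 626008/47967 -12732763/527637 8969758/527637]
step 2: y = z − H·x̄ = [1349903/527637]
step 2: S = H·P̄·Hᵀ + R = [337230559/527637]
step 2: K = P̄·Hᵀ·S⁻¹ = [-63680782/337230559; 102772154/337230559; -42360785/337230559]
step 2: x' = x̄ + K·y = [189671646/337230559, -275285402/337230559, -167139416/337230559]
step 2: P' = (I − K·H)·P̄ = [370106297/337230559 271542833/337230559 -711414494/337230559; 271542833/337230559 1133190536/337230559 113017729/337230559; -711414494/337230559 113017729/337230559 2331982781/337230559]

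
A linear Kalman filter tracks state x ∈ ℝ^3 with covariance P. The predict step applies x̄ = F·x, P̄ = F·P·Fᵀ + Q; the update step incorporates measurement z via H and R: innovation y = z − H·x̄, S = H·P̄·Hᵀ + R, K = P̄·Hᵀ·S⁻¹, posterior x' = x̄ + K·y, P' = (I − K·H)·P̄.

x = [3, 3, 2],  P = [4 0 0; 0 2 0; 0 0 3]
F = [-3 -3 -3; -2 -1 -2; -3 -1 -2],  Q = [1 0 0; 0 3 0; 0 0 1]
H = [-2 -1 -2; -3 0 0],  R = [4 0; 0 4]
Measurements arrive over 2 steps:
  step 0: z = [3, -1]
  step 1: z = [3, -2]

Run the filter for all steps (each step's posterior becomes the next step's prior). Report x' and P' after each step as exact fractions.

step 0: x̄ = F·x = [-24, -13, -16]
step 0: P̄ = F·P·Fᵀ + Q = [82 48 60; 48 33 38; 60 38 51]
step 0: y = z − H·x̄ = [-90, -73]
step 0: S = H·P̄·Hᵀ + R = [1393 996; 996 742]
step 0: K = P̄·Hᵀ·S⁻¹ = [-664/20795 -6003/20795; -4343/20795 1794/20795; -1364/4159 822/4159]
step 0: x' = x̄ + K·y = [-1101/20795, -10427/20795, -3790/4159]
step 0: P' = (I − K·H)·P̄ = [8004/20795 -2392/20795 -1096/4159; -2392/20795 54256/20795 -3210/4159; -1096/4159 -3210/4159 5429/4159]
step 1: x̄ = F·x = [91434/20795, 50529/20795, 10326/4159]
step 1: P̄ = F·P·Fᵀ + Q = [394844/20795 141924/20795 28464/4159; 141924/20795 139629/20795 15980/4159; 28464/4159 15980/4159 22271/4159]
step 1: y = z − H·x̄ = [399042/20795, 232712/20795]
step 1: S = H·P̄·Hᵀ + R = [4273461/20795 3648756/20795; 3648756/20795 3636776/20795]
step 1: K = P̄·Hᵀ·S⁻¹ = [-608126/13393845 -2501581/8929230; -3412537/13393845 618569/4464615; -385926/1488205 212481/1488205]
step 1: x' = x̄ + K·y = [1743418/4464615, -4057429/4464615, -1332906/1488205]
step 1: P' = (I − K·H)·P̄ = [5003162/13393845 -2474276/13393845 -283308/1488205; -2474276/13393845 32210768/13393845 -756226/1488205; -283308/1488205 -756226/1488205 1433273/1488205]

step 0: x' = [-1101/20795, -10427/20795, -3790/4159], P' = [8004/20795 -2392/20795 -1096/4159; -2392/20795 54256/20795 -3210/4159; -1096/4159 -3210/4159 5429/4159]
step 1: x' = [1743418/4464615, -4057429/4464615, -1332906/1488205], P' = [5003162/13393845 -2474276/13393845 -283308/1488205; -2474276/13393845 32210768/13393845 -756226/1488205; -283308/1488205 -756226/1488205 1433273/1488205]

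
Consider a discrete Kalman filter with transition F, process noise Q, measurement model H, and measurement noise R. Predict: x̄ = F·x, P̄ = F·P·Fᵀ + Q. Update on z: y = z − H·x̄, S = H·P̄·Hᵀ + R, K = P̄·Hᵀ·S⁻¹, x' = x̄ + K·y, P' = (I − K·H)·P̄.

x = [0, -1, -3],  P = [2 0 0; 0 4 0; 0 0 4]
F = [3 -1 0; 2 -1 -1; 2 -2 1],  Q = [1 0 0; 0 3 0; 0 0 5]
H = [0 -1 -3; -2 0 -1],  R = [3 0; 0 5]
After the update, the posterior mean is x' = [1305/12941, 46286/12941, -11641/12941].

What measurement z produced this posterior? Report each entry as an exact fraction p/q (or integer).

z = [-1, 1]

x̄ = F·x = [1, 4, -1]
P̄ = F·P·Fᵀ + Q = [23 16 20; 16 19 12; 20 12 33]
S = H·P̄·Hᵀ + R = [391 263; 263 210]
K = P̄·Hᵀ·S⁻¹ = [1398/12941 -5818/12941; 22/12941 -2739/12941; -4111/12941 650/12941]
x' − x̄ = [-11636/12941, -5478/12941, 1300/12941] = K·y
y = (KᵀK)⁻¹·Kᵀ·(x' − x̄) = [0, 2]
z = y + H·x̄ = [0, 2] + [-1, -1] = [-1, 1]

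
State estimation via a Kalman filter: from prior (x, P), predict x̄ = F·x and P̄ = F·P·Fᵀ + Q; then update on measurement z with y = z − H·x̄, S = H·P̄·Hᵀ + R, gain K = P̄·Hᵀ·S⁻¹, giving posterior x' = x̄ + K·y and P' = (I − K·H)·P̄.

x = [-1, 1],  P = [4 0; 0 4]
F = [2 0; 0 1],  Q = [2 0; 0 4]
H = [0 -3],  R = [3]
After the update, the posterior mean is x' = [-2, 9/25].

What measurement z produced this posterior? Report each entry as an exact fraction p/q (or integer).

x̄ = F·x = [-2, 1]
P̄ = F·P·Fᵀ + Q = [18 0; 0 8]
S = H·P̄·Hᵀ + R = [75]
K = P̄·Hᵀ·S⁻¹ = [0; -8/25]
x' − x̄ = [0, -16/25] = K·y
y = (KᵀK)⁻¹·Kᵀ·(x' − x̄) = [2]
z = y + H·x̄ = [2] + [-3] = [-1]

z = [-1]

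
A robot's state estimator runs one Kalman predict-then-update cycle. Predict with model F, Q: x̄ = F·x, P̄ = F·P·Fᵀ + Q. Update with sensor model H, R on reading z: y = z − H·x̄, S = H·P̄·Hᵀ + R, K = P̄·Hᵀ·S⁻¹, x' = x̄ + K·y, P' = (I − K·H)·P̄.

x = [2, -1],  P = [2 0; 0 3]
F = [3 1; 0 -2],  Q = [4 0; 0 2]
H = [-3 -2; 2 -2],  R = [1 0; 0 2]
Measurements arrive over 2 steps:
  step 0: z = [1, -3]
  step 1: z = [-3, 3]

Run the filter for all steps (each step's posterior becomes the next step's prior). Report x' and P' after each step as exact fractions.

step 0: x' = [-12539/16012, 5797/8006], P' = [1909/16012 -631/8006; -631/8006 867/4003]
step 1: x' = [14164509/12196951, -316618/938227], P' = [1403377/12196951 -67964/938227; -67964/938227 190566/938227]

step 0: x̄ = F·x = [5, 2]
step 0: P̄ = F·P·Fᵀ + Q = [25 -6; -6 14]
step 0: y = z − H·x̄ = [20, -9]
step 0: S = H·P̄·Hᵀ + R = [210 -106; -106 206]
step 0: K = P̄·Hᵀ·S⁻¹ = [-3203/16012 3171/16012; -1575/8006 -2365/8006]
step 0: x' = x̄ + K·y = [-12539/16012, 5797/8006]
step 0: P' = (I − K·H)·P̄ = [1909/16012 -631/8006; -631/8006 867/4003]
step 1: x̄ = F·x = [-26023/16012, -5797/4003]
step 1: P̄ = F·P·Fᵀ + Q = [77125/16012 159/4003; 159/4003 11474/4003]
step 1: y = z − H·x̄ = [-172481/16012, 26853/8006]
step 1: S = H·P̄·Hᵀ + R = [901353/16012 -138947/8006; -138947/8006 129755/4003]
step 1: K = P̄·Hᵀ·S⁻¹ = [-2443067/12196951 22203/118417; -177240/938227 -2510/9109]
step 1: x' = x̄ + K·y = [14164509/12196951, -316618/938227]
step 1: P' = (I − K·H)·P̄ = [1403377/12196951 -67964/938227; -67964/938227 190566/938227]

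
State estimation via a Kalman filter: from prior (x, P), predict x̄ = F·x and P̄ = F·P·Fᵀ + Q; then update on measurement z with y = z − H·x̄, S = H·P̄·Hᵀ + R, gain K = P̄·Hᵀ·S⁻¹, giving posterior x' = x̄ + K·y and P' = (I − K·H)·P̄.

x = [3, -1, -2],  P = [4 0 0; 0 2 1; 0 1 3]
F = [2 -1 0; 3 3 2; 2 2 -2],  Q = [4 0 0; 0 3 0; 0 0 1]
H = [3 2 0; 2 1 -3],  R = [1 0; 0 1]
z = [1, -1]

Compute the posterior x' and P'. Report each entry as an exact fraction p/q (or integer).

x̄ = F·x = [7, 2, 8]
P̄ = F·P·Fᵀ + Q = [22 16 14; 16 81 22; 14 22 29]
y = z − H·x̄ = [-24, 7]
S = H·P̄·Hᵀ + R = [715 148; 148 195]
K = P̄·Hᵀ·S⁻¹ = [16446/117521 -1634/117521; 33994/117521 2525/117521; 22246/117521 -39183/117521]
x' = x̄ + K·y = [416505/117521, -563139/117521, 131983/117521]
P' = (I − K·H)·P̄ = [1003166/117521 -1496526/117521 170480/117521; -1496526/117521 2261786/117521 -244597/117521; 170480/117521 -244597/117521 45182/117521]

x' = [416505/117521, -563139/117521, 131983/117521]
P' = [1003166/117521 -1496526/117521 170480/117521; -1496526/117521 2261786/117521 -244597/117521; 170480/117521 -244597/117521 45182/117521]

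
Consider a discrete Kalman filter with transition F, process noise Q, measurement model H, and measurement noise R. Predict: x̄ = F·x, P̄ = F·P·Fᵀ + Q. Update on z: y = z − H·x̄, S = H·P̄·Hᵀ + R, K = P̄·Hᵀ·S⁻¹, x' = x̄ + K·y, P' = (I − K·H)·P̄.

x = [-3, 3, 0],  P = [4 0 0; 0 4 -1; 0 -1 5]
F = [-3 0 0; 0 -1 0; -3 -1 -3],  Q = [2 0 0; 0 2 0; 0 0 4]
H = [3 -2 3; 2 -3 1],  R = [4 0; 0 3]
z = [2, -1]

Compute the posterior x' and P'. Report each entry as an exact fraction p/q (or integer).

x' = [9733/11919, 7918/11919, 1933/11919]
P' = [305554/35757 123460/35757 -221282/35757; 123460/35757 140393/71514 -69881/35757; -221282/35757 -69881/35757 192760/35757]

x̄ = F·x = [9, -3, 6]
P̄ = F·P·Fᵀ + Q = [38 0 36; 0 6 1; 36 1 83]
y = z − H·x̄ = [-49, -34]
S = H·P̄·Hᵀ + R = [1753 826; 826 430]
K = P̄·Hᵀ·S⁻¹ = [1474/35757 6482/35757; 5086/35757 -22367/71514; 13549/35757 -13387/35757]
x' = x̄ + K·y = [9733/11919, 7918/11919, 1933/11919]
P' = (I − K·H)·P̄ = [305554/35757 123460/35757 -221282/35757; 123460/35757 140393/71514 -69881/35757; -221282/35757 -69881/35757 192760/35757]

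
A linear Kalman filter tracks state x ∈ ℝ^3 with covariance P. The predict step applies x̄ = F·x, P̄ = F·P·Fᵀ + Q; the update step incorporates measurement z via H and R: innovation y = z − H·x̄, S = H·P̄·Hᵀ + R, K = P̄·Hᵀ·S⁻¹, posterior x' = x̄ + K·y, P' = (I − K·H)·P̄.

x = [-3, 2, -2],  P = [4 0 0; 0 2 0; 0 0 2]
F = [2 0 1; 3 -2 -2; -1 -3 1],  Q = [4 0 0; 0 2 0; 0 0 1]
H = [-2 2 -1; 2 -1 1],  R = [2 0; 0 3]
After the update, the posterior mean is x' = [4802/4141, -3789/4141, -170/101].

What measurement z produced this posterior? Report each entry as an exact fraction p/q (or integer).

x̄ = F·x = [-8, -9, -5]
P̄ = F·P·Fᵀ + Q = [22 20 -6; 20 54 -4; -6 -4 25]
S = H·P̄·Hᵀ + R = [163 -89; -89 74]
K = P̄·Hᵀ·S⁻¹ = [1750/4141 3112/4141; 3726/4141 3474/4141; -1/101 22/101]
x' − x̄ = [37930/4141, 33480/4141, 335/101] = K·y
y = (KᵀK)⁻¹·Kᵀ·(x' − x̄) = [-5, 15]
z = y + H·x̄ = [-5, 15] + [3, -12] = [-2, 3]

z = [-2, 3]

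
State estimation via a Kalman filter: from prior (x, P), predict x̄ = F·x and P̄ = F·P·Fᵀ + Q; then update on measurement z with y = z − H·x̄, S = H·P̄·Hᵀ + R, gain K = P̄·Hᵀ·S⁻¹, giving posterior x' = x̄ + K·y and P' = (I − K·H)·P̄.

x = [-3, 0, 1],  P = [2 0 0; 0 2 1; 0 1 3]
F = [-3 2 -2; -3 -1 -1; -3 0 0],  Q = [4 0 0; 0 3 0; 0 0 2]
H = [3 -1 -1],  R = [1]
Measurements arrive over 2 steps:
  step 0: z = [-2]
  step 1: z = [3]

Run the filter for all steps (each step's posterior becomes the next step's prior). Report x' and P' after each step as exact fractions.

step 0: x' = [757/163, 1220/163, 1371/163], P' = [1446/163 2364/163 1910/163; 2364/163 4368/163 2710/163; 1910/163 2710/163 3004/163]
step 1: x' = [-276371/19326, -805157/25768, -565909/38652], P' = [717772/9663 953513/6442 720871/9663; 953513/6442 7645743/25768 1900977/12884; 720871/9663 1900977/12884 1475837/19326]

step 0: x̄ = F·x = [7, 8, 9]
step 0: P̄ = F·P·Fᵀ + Q = [34 20 18; 20 28 18; 18 18 20]
step 0: y = z − H·x̄ = [-6]
step 0: S = H·P̄·Hᵀ + R = [163]
step 0: K = P̄·Hᵀ·S⁻¹ = [64/163; 14/163; 16/163]
step 0: x' = x̄ + K·y = [757/163, 1220/163, 1371/163]
step 0: P' = (I − K·H)·P̄ = [1446/163 2364/163 1910/163; 2364/163 4368/163 2710/163; 1910/163 2710/163 3004/163]
step 1: x̄ = F·x = [-2573/163, -4862/163, -2271/163]
step 1: P̄ = F·P·Fᵀ + Q = [16026/163 20384/163 10290/163; 20384/163 51939/163 25836/163; 10290/163 25836/163 13340/163]
step 1: y = z − H·x̄ = [1075/163]
step 1: S = H·P̄·Hᵀ + R = [77304/163]
step 1: K = P̄·Hᵀ·S⁻¹ = [4351/19326; -5541/25768; -4153/38652]
step 1: x' = x̄ + K·y = [-276371/19326, -805157/25768, -565909/38652]
step 1: P' = (I − K·H)·P̄ = [717772/9663 953513/6442 720871/9663; 953513/6442 7645743/25768 1900977/12884; 720871/9663 1900977/12884 1475837/19326]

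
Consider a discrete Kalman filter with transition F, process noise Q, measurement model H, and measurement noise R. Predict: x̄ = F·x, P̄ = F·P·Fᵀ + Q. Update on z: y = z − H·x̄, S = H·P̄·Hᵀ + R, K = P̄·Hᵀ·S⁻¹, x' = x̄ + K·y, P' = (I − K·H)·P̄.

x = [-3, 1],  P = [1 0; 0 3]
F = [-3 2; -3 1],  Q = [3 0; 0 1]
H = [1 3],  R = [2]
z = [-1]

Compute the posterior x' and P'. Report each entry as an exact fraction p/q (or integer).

x̄ = F·x = [11, 10]
P̄ = F·P·Fᵀ + Q = [24 15; 15 13]
y = z − H·x̄ = [-42]
S = H·P̄·Hᵀ + R = [233]
K = P̄·Hᵀ·S⁻¹ = [69/233; 54/233]
x' = x̄ + K·y = [-335/233, 62/233]
P' = (I − K·H)·P̄ = [831/233 -231/233; -231/233 113/233]

x' = [-335/233, 62/233]
P' = [831/233 -231/233; -231/233 113/233]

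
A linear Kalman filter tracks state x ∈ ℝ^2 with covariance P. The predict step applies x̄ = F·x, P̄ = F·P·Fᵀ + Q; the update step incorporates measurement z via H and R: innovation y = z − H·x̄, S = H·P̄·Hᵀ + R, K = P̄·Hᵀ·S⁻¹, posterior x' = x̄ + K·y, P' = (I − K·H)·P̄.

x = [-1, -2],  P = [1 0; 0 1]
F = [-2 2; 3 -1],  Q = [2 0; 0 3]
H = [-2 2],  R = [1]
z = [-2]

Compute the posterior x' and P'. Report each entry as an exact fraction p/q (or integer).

x' = [-170/157, -325/157]
P' = [274/157 256/157; 256/157 277/157]

x̄ = F·x = [-2, -1]
P̄ = F·P·Fᵀ + Q = [10 -8; -8 13]
y = z − H·x̄ = [-4]
S = H·P̄·Hᵀ + R = [157]
K = P̄·Hᵀ·S⁻¹ = [-36/157; 42/157]
x' = x̄ + K·y = [-170/157, -325/157]
P' = (I − K·H)·P̄ = [274/157 256/157; 256/157 277/157]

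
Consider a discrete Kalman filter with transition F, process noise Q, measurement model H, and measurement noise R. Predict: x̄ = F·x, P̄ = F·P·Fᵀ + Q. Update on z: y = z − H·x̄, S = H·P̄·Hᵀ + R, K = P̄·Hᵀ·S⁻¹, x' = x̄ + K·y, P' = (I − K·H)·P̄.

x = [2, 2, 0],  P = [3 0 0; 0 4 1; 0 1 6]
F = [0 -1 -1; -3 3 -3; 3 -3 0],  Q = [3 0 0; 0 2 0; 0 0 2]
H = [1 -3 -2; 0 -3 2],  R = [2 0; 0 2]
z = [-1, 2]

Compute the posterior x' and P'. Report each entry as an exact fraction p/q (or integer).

x' = [-249293/122359, -61862/122359, 88475/367077]
P' = [979368/122359 167766/122359 260688/122359; 167766/122359 42278/122359 44506/122359; 260688/122359 44506/122359 298274/367077]

x̄ = F·x = [-2, 0, 0]
P̄ = F·P·Fᵀ + Q = [15 6 15; 6 101 -54; 15 -54 65]
y = z − H·x̄ = [1, 2]
S = H·P̄·Hᵀ + R = [442 661; 661 1819]
K = P̄·Hᵀ·S⁻¹ = [-22653/122359 9039/122359; -24040/122359 -18911/122359; -107519/367077 97997/367077]
x' = x̄ + K·y = [-249293/122359, -61862/122359, 88475/367077]
P' = (I − K·H)·P̄ = [979368/122359 167766/122359 260688/122359; 167766/122359 42278/122359 44506/122359; 260688/122359 44506/122359 298274/367077]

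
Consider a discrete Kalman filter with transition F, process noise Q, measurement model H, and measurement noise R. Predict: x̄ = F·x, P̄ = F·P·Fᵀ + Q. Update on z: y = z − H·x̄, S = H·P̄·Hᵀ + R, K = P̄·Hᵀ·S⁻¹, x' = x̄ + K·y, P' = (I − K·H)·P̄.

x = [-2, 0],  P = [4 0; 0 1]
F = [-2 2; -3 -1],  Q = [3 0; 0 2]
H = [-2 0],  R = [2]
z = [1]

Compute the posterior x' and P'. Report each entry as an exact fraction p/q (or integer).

x' = [-19/47, 84/47]
P' = [23/47 22/47; 22/47 865/47]

x̄ = F·x = [4, 6]
P̄ = F·P·Fᵀ + Q = [23 22; 22 39]
y = z − H·x̄ = [9]
S = H·P̄·Hᵀ + R = [94]
K = P̄·Hᵀ·S⁻¹ = [-23/47; -22/47]
x' = x̄ + K·y = [-19/47, 84/47]
P' = (I − K·H)·P̄ = [23/47 22/47; 22/47 865/47]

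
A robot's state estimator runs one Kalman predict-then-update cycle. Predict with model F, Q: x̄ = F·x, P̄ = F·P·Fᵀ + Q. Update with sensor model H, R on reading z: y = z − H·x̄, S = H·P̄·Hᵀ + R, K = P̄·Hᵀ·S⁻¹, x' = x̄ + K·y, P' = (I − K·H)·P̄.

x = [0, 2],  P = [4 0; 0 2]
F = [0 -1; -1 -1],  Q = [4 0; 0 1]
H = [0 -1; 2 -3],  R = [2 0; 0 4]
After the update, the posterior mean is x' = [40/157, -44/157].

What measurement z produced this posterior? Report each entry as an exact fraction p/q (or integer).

x̄ = F·x = [-2, -2]
P̄ = F·P·Fᵀ + Q = [6 2; 2 7]
S = H·P̄·Hᵀ + R = [9 17; 17 67]
K = P̄·Hᵀ·S⁻¹ = [-118/157 44/157; -90/157 -17/157]
x' − x̄ = [354/157, 270/157] = K·y
y = (KᵀK)⁻¹·Kᵀ·(x' − x̄) = [-3, 0]
z = y + H·x̄ = [-3, 0] + [2, 2] = [-1, 2]

z = [-1, 2]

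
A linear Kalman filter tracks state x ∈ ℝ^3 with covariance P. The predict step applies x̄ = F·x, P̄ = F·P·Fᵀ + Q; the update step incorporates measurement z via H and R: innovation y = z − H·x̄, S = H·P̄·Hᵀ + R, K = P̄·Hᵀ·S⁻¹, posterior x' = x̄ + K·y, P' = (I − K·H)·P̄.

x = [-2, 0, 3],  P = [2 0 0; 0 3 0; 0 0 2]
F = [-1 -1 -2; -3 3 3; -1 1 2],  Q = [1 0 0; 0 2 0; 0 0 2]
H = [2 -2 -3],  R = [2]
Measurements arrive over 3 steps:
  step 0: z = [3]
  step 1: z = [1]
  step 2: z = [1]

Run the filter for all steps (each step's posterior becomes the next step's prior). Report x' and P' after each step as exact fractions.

step 0: x̄ = F·x = [-4, 15, 8]
step 0: P̄ = F·P·Fᵀ + Q = [14 -15 -9; -15 65 27; -9 27 15]
step 0: y = z − H·x̄ = [65]
step 0: S = H·P̄·Hᵀ + R = [1005]
step 0: K = P̄·Hᵀ·S⁻¹ = [17/201; -241/1005; -39/335]
step 0: x' = x̄ + K·y = [301/201, -118/201, 29/67]
step 0: P' = (I − K·H)·P̄ = [1369/201 1082/201 60/67; 1082/201 7244/1005 -354/335; 60/67 -354/335 462/335]
step 1: x̄ = F·x = [-119/67, -332/67, -245/201]
step 1: P̄ = F·P·Fᵀ + Q = [2054/67 183/67 -113/67; 183/67 2863/335 31/67; -113/67 31/67 595/201]
step 1: y = z − H·x̄ = [-604/67]
step 1: S = H·P̄·Hᵀ + R = [63447/335]
step 1: K = P̄·Hᵀ·S⁻¹ = [20405/63447; -4361/63447; -4415/63447]
step 1: x' = x̄ + K·y = [-296639/63447, -275080/63447, -37535/63447]
step 1: P' = (I − K·H)·P̄ = [702199/63447 438926/63447 161912/63447; 438926/63447 485464/63447 -28118/63447; 161912/63447 -28118/63447 43210/21149]
step 2: x̄ = F·x = [646789/63447, -15976/21149, -17837/21149]
step 2: P̄ = F·P·Fᵀ + Q = [1060886/21149 203741/21149 -189313/63447; 203741/21149 220441/21149 -1019/21149; -189313/63447 -1019/21149 65035/21149]
step 2: y = z − H·x̄ = [-1486520/63447]
step 2: S = H·P̄·Hᵀ + R = [4868017/21149]
step 2: K = P̄·Hᵀ·S⁻¹ = [1903603/4868017; -30343/4868017; -957827/14604051]
step 2: x' = x̄ + K·y = [2153671/2086293, -1271312/2086293, 4338953/6258879]
step 2: P' = (I − K·H)·P̄ = [72850097/4868017 49627674/4868017 42637640/14604051; 49627674/4868017 50696952/4868017 -2077870/14604051; 42637640/14604051 -2077870/14604051 91346674/43812153]

step 0: x' = [301/201, -118/201, 29/67], P' = [1369/201 1082/201 60/67; 1082/201 7244/1005 -354/335; 60/67 -354/335 462/335]
step 1: x' = [-296639/63447, -275080/63447, -37535/63447], P' = [702199/63447 438926/63447 161912/63447; 438926/63447 485464/63447 -28118/63447; 161912/63447 -28118/63447 43210/21149]
step 2: x' = [2153671/2086293, -1271312/2086293, 4338953/6258879], P' = [72850097/4868017 49627674/4868017 42637640/14604051; 49627674/4868017 50696952/4868017 -2077870/14604051; 42637640/14604051 -2077870/14604051 91346674/43812153]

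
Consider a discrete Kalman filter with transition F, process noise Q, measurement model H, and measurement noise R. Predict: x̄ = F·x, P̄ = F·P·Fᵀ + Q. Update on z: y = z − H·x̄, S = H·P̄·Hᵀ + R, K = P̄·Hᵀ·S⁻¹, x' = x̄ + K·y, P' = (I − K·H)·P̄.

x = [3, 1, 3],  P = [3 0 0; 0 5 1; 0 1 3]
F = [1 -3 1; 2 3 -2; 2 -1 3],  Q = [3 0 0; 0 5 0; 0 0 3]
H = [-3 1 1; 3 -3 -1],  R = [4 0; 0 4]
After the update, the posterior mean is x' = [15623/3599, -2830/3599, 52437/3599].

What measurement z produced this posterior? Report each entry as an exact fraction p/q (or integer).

x̄ = F·x = [3, 3, 14]
P̄ = F·P·Fᵀ + Q = [48 -36 20; -36 62 -10; 20 -10 41]
S = H·P̄·Hᵀ + R = [615 -931; -931 1503]
K = P̄·Hᵀ·S⁻¹ = [-3061/7198 -785/7198; -5981/14396 -6425/14396; 127/3599 196/3599]
x' − x̄ = [4826/3599, -13627/3599, 2051/3599] = K·y
y = (KᵀK)⁻¹·Kᵀ·(x' − x̄) = [-7, 15]
z = y + H·x̄ = [-7, 15] + [8, -14] = [1, 1]

z = [1, 1]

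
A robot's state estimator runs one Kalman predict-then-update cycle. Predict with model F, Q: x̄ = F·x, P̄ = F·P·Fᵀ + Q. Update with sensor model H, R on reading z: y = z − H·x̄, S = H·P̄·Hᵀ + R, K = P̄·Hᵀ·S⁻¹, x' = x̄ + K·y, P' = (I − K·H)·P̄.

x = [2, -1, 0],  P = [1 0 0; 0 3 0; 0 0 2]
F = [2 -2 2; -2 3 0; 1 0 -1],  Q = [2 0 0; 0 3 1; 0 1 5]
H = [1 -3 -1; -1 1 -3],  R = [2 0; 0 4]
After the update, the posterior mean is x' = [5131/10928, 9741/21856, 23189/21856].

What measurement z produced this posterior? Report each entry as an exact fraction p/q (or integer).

x̄ = F·x = [6, -7, 2]
P̄ = F·P·Fᵀ + Q = [26 -22 -2; -22 34 -1; -2 -1 8]
S = H·P̄·Hᵀ + R = [472 -196; -196 174]
K = P̄·Hᵀ·S⁻¹ = [2031/10928 -175/5464; -4919/21856 935/10928; -2863/21856 -3057/10928]
x' − x̄ = [-60437/10928, 162733/21856, -20523/21856] = K·y
y = (KᵀK)⁻¹·Kᵀ·(x' − x̄) = [-27, 16]
z = y + H·x̄ = [-27, 16] + [25, -19] = [-2, -3]

z = [-2, -3]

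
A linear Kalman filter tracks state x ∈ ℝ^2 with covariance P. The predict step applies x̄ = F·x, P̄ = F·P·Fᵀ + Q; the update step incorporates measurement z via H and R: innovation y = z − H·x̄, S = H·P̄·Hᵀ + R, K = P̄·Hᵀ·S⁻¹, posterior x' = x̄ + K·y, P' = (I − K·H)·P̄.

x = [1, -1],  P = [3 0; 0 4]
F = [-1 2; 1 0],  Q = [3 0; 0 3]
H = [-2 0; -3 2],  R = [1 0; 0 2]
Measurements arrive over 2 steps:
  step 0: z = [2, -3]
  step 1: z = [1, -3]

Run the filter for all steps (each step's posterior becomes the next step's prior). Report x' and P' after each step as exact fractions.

step 0: x̄ = F·x = [-3, 1]
step 0: P̄ = F·P·Fᵀ + Q = [22 -3; -3 6]
step 0: y = z − H·x̄ = [-4, -14]
step 0: S = H·P̄·Hᵀ + R = [89 144; 144 260]
step 0: K = P̄·Hᵀ·S⁻¹ = [-268/601 -18/601; -366/601 1005/2404]
step 0: x' = x̄ + K·y = [-479/601, -2905/1202]
step 0: P' = (I − K·H)·P̄ = [134/601 183/601; 183/601 2103/2404]
step 1: x̄ = F·x = [-2426/601, -479/601]
step 1: P̄ = F·P·Fᵀ + Q = [3308/601 232/601; 232/601 1937/601]
step 1: y = z − H·x̄ = [-4251/601, -8123/601]
step 1: S = H·P̄·Hᵀ + R = [13833/601 18920/601; 18920/601 35938/601]
step 1: K = P̄·Hᵀ·S⁻¹ = [-48904/115777 -4730/115777; -63896/115777 43877/115777]
step 1: x' = x̄ + K·y = [-57508/115777, -233358/115777]
step 1: P' = (I − K·H)·P̄ = [24452/115777 31948/115777; 31948/115777 91799/115777]

step 0: x' = [-479/601, -2905/1202], P' = [134/601 183/601; 183/601 2103/2404]
step 1: x' = [-57508/115777, -233358/115777], P' = [24452/115777 31948/115777; 31948/115777 91799/115777]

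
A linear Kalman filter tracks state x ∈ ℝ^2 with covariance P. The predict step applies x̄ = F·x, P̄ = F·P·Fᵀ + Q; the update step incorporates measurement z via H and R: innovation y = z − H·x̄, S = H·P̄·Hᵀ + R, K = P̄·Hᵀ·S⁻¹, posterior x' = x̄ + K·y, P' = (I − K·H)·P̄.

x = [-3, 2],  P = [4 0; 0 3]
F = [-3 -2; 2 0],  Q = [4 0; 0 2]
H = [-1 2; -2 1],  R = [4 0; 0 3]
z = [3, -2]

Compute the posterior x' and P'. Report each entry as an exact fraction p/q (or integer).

x̄ = F·x = [5, -6]
P̄ = F·P·Fᵀ + Q = [52 -24; -24 18]
y = z − H·x̄ = [20, 14]
S = H·P̄·Hᵀ + R = [224 260; 260 325]
K = P̄·Hᵀ·S⁻¹ = [3/20 -167/325; 9/20 -51/325]
x' = x̄ + K·y = [262/325, 261/325]
P' = (I − K·H)·P̄ = [399/325 297/325; 297/325 441/325]

x' = [262/325, 261/325]
P' = [399/325 297/325; 297/325 441/325]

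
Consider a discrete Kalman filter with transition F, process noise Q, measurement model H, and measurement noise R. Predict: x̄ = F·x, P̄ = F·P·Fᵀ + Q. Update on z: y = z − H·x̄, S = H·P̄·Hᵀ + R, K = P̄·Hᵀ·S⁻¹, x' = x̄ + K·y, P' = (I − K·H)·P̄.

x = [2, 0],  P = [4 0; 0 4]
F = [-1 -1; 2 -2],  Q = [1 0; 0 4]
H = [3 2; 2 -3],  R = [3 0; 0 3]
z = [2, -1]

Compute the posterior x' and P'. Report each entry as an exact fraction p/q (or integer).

x' = [1/4, 88/157]
P' = [9/40 0; 0 36/157]

x̄ = F·x = [-2, 4]
P̄ = F·P·Fᵀ + Q = [9 0; 0 36]
y = z − H·x̄ = [0, 15]
S = H·P̄·Hᵀ + R = [228 -162; -162 363]
K = P̄·Hᵀ·S⁻¹ = [9/40 3/20; 24/157 -36/157]
x' = x̄ + K·y = [1/4, 88/157]
P' = (I − K·H)·P̄ = [9/40 0; 0 36/157]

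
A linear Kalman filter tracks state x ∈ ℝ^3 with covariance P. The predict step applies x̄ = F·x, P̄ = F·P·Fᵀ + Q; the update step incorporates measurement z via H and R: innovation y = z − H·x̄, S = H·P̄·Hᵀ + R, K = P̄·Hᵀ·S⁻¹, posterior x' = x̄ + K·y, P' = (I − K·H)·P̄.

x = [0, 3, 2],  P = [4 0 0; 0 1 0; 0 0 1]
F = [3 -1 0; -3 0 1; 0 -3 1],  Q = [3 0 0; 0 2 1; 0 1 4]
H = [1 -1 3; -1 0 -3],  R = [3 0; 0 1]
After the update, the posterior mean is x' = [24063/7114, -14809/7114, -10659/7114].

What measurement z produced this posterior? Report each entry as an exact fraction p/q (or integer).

x̄ = F·x = [-3, 2, -7]
P̄ = F·P·Fᵀ + Q = [40 -36 3; -36 39 2; 3 2 14]
S = H·P̄·Hᵀ + R = [286 -214; -214 185]
K = P̄·Hᵀ·S⁻¹ = [5239/7114 2088/3557; -6345/7114 -3093/3557; -1675/7114 -1834/3557]
x' − x̄ = [45405/7114, -29037/7114, 39139/7114] = K·y
y = (KᵀK)⁻¹·Kᵀ·(x' − x̄) = [27, -23]
z = y + H·x̄ = [27, -23] + [-26, 24] = [1, 1]

z = [1, 1]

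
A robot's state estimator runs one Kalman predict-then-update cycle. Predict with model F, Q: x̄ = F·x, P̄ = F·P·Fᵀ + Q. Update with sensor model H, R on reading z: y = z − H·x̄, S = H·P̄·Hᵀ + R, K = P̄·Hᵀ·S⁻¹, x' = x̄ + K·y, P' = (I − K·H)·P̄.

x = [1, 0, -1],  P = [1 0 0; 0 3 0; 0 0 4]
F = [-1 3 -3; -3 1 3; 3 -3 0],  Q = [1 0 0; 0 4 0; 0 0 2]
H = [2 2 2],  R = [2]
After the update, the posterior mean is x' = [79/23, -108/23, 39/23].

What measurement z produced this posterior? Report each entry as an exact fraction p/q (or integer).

x̄ = F·x = [2, -6, 3]
P̄ = F·P·Fᵀ + Q = [65 -24 -30; -24 52 -18; -30 -18 38]
S = H·P̄·Hᵀ + R = [46]
K = P̄·Hᵀ·S⁻¹ = [11/23; 10/23; -10/23]
x' − x̄ = [33/23, 30/23, -30/23] = K·y
y = (KᵀK)⁻¹·Kᵀ·(x' − x̄) = [3]
z = y + H·x̄ = [3] + [-2] = [1]

z = [1]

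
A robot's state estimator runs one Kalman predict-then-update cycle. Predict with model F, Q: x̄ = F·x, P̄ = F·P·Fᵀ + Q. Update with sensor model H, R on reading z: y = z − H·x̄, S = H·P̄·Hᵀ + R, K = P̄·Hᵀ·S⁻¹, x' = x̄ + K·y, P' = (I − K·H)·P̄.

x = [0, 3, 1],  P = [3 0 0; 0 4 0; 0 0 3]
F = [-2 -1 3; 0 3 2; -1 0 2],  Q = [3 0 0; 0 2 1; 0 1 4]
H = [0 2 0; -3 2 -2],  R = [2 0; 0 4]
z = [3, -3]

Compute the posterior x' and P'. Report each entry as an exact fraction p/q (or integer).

x̄ = F·x = [0, 11, 2]
P̄ = F·P·Fᵀ + Q = [46 6 24; 6 50 13; 24 13 19]
y = z − H·x̄ = [-19, -21]
S = H·P̄·Hᵀ + R = [202 112; 112 806]
K = P̄·Hᵀ·S⁻¹ = [7290/37567 -9123/37567; 18582/37567 28/37567; 7591/37567 -4970/37567]
x' = x̄ + K·y = [53073/37567, 59591/37567, 35275/37567]
P' = (I − K·H)·P̄ = [53200/37567 7290/37567 -54264/37567; 7290/37567 18582/37567 7591/37567; -54264/37567 7591/37567 98927/37567]

x' = [53073/37567, 59591/37567, 35275/37567]
P' = [53200/37567 7290/37567 -54264/37567; 7290/37567 18582/37567 7591/37567; -54264/37567 7591/37567 98927/37567]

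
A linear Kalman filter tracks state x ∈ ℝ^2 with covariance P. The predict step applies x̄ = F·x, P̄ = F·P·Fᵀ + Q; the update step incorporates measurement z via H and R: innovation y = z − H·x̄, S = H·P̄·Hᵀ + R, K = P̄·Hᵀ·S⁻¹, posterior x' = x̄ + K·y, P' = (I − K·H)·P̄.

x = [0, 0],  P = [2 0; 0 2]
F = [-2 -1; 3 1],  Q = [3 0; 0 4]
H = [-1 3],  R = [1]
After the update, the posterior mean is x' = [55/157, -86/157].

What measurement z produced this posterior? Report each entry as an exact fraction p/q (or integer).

z = [-2]

x̄ = F·x = [0, 0]
P̄ = F·P·Fᵀ + Q = [13 -14; -14 24]
S = H·P̄·Hᵀ + R = [314]
K = P̄·Hᵀ·S⁻¹ = [-55/314; 43/157]
x' − x̄ = [55/157, -86/157] = K·y
y = (KᵀK)⁻¹·Kᵀ·(x' − x̄) = [-2]
z = y + H·x̄ = [-2] + [0] = [-2]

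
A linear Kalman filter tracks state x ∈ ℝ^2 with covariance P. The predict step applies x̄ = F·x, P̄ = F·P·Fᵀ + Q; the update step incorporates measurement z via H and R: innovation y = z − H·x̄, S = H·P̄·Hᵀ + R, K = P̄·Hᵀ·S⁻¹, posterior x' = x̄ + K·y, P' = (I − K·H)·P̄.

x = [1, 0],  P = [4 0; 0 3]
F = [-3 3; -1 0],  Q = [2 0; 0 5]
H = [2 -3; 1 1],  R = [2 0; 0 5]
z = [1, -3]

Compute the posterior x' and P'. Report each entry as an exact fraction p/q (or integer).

x̄ = F·x = [-3, -1]
P̄ = F·P·Fᵀ + Q = [65 12; 12 9]
y = z − H·x̄ = [4, 1]
S = H·P̄·Hᵀ + R = [199 91; 91 103]
K = P̄·Hᵀ·S⁻¹ = [2675/12216 6769/12216; -185/1018 371/1018]
x' = x̄ + K·y = [-6393/4072, -1387/1018]
P' = (I − K·H)·P̄ = [21377/12216 1039/1018; 1039/1018 408/509]

x' = [-6393/4072, -1387/1018]
P' = [21377/12216 1039/1018; 1039/1018 408/509]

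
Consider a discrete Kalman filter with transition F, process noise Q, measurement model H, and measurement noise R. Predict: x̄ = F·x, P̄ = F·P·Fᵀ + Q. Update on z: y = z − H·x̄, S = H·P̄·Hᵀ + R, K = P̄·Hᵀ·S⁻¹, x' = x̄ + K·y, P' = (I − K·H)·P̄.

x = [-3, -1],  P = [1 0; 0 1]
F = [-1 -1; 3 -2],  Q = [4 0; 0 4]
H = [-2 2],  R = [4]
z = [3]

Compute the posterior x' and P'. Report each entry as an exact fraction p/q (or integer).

x' = [33/52, 43/26]
P' = [107/26 50/13; 50/13 59/13]

x̄ = F·x = [4, -7]
P̄ = F·P·Fᵀ + Q = [6 -1; -1 17]
y = z − H·x̄ = [25]
S = H·P̄·Hᵀ + R = [104]
K = P̄·Hᵀ·S⁻¹ = [-7/52; 9/26]
x' = x̄ + K·y = [33/52, 43/26]
P' = (I − K·H)·P̄ = [107/26 50/13; 50/13 59/13]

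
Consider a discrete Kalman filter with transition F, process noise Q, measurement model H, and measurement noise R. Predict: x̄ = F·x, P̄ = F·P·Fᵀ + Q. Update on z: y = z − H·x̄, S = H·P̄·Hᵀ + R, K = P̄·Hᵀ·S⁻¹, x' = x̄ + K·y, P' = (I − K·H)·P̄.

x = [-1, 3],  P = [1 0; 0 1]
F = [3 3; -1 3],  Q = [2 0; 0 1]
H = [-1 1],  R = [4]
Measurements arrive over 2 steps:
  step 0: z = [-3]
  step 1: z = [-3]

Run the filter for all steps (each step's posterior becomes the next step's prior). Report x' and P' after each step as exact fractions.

step 0: x̄ = F·x = [6, 10]
step 0: P̄ = F·P·Fᵀ + Q = [20 6; 6 11]
step 0: y = z − H·x̄ = [-7]
step 0: S = H·P̄·Hᵀ + R = [23]
step 0: K = P̄·Hᵀ·S⁻¹ = [-14/23; 5/23]
step 0: x' = x̄ + K·y = [236/23, 195/23]
step 0: P' = (I − K·H)·P̄ = [264/23 208/23; 208/23 228/23]
step 1: x̄ = F·x = [1293/23, 349/23]
step 1: P̄ = F·P·Fᵀ + Q = [8218/23 2508/23; 2508/23 1091/23]
step 1: y = z − H·x̄ = [875/23]
step 1: S = H·P̄·Hᵀ + R = [4385/23]
step 1: K = P̄·Hᵀ·S⁻¹ = [-1142/877; -1417/4385]
step 1: x' = x̄ + K·y = [5857/877, 2526/877]
step 1: P' = (I − K·H)·P̄ = [29842/877 25274/877; 25274/877 120702/4385]

step 0: x' = [236/23, 195/23], P' = [264/23 208/23; 208/23 228/23]
step 1: x' = [5857/877, 2526/877], P' = [29842/877 25274/877; 25274/877 120702/4385]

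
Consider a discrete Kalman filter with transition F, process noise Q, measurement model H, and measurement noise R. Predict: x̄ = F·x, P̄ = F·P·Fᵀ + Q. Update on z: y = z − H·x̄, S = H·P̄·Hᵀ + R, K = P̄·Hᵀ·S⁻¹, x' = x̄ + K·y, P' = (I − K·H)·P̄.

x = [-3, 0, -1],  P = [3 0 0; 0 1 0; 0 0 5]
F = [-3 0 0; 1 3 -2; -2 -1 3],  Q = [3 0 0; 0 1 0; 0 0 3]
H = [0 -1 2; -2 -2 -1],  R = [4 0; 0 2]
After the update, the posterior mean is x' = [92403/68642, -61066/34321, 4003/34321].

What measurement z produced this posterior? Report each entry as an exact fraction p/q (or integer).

x̄ = F·x = [9, -1, 3]
P̄ = F·P·Fᵀ + Q = [30 -9 18; -9 33 -39; 18 -39 61]
S = H·P̄·Hᵀ + R = [437 -29; -29 159]
K = P̄·Hᵀ·S⁻¹ = [5415/68642 -24915/68642; -8955/34321 -3576/34321; 12524/34321 -1817/34321]
x' − x̄ = [-525375/68642, -26745/34321, -98960/34321] = K·y
y = (KᵀK)⁻¹·Kᵀ·(x' − x̄) = [-5, 20]
z = y + H·x̄ = [-5, 20] + [7, -19] = [2, 1]

z = [2, 1]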